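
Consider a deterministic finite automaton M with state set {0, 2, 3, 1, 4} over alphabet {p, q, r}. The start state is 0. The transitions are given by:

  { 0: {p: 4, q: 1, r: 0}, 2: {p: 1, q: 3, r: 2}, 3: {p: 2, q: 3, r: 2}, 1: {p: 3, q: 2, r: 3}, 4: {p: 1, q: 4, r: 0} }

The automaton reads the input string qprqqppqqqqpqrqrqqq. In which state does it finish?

3

Trace: 0 -q-> 1 -p-> 3 -r-> 2 -q-> 3 -q-> 3 -p-> 2 -p-> 1 -q-> 2 -q-> 3 -q-> 3 -q-> 3 -p-> 2 -q-> 3 -r-> 2 -q-> 3 -r-> 2 -q-> 3 -q-> 3 -q-> 3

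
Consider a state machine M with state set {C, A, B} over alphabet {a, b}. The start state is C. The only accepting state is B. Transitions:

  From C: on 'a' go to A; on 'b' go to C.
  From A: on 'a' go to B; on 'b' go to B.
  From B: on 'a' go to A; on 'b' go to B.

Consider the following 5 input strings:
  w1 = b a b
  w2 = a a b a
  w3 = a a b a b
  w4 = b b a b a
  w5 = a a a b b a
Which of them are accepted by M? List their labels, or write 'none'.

w1, w3

w1: C → C → A → B  → end B, accepted
w2: C → A → B → B → A  → end A, rejected
w3: C → A → B → B → A → B  → end B, accepted
w4: C → C → C → A → B → A  → end A, rejected
w5: C → A → B → A → B → B → A  → end A, rejected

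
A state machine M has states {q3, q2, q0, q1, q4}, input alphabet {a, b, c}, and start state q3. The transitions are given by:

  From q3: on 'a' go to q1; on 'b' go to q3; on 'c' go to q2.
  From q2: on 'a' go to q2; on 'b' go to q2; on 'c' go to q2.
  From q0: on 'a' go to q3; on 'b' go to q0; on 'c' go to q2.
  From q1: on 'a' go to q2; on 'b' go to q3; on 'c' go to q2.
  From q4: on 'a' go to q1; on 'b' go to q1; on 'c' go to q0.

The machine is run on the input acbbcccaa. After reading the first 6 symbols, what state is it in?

q2

Trace: q3 -a-> q1 -c-> q2 -b-> q2 -b-> q2 -c-> q2 -c-> q2
After 6 symbols: q2.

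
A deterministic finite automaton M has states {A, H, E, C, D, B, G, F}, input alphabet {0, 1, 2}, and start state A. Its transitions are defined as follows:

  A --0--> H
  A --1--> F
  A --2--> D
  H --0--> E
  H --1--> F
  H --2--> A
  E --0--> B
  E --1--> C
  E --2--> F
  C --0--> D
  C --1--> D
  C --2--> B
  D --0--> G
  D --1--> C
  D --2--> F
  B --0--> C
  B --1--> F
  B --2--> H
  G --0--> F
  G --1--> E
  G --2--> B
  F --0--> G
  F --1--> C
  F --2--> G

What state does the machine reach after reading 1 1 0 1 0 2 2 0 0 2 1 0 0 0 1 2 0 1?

Trace: A -1-> F -1-> C -0-> D -1-> C -0-> D -2-> F -2-> G -0-> F -0-> G -2-> B -1-> F -0-> G -0-> F -0-> G -1-> E -2-> F -0-> G -1-> E

E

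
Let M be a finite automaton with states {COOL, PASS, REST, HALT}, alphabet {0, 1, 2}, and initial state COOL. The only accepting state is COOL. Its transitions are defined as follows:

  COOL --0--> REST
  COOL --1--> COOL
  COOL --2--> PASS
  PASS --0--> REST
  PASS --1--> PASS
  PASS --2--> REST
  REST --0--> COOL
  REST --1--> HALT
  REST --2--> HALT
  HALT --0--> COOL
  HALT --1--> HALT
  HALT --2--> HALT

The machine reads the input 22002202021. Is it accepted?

No

COOL → PASS → REST → COOL → REST → HALT → HALT → COOL → PASS → REST → HALT → HALT
End state HALT is not accepting.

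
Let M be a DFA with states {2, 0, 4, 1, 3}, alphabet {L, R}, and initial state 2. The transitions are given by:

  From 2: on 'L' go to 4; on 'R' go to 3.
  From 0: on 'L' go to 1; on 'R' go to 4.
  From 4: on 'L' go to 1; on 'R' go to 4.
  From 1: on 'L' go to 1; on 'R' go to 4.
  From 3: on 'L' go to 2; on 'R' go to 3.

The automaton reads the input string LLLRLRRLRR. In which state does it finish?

4

Trace: 2 -L-> 4 -L-> 1 -L-> 1 -R-> 4 -L-> 1 -R-> 4 -R-> 4 -L-> 1 -R-> 4 -R-> 4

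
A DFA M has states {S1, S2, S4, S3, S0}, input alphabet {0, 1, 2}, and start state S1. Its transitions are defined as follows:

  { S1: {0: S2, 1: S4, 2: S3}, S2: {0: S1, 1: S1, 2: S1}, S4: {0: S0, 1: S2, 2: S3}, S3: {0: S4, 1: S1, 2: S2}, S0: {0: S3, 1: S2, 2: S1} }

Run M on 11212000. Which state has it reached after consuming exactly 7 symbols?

Trace: S1 -1-> S4 -1-> S2 -2-> S1 -1-> S4 -2-> S3 -0-> S4 -0-> S0
After 7 symbols: S0.

S0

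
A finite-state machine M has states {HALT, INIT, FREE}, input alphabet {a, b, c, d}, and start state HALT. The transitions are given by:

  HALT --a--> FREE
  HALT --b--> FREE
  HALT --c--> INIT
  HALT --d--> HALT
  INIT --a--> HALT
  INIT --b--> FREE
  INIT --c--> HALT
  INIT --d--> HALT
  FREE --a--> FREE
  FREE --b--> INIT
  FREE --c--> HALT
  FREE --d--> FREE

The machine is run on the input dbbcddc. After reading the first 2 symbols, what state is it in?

FREE

HALT → HALT → FREE
After 2 symbols: FREE.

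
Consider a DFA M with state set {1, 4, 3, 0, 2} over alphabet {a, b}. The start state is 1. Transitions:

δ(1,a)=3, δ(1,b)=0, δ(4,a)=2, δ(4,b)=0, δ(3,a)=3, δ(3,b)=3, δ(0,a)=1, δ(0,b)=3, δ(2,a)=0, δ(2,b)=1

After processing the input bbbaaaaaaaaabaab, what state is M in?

start at 1
read 'b': 1 → 0
read 'b': 0 → 3
read 'b': 3 → 3
read 'a': 3 → 3
read 'a': 3 → 3
read 'a': 3 → 3
read 'a': 3 → 3
read 'a': 3 → 3
read 'a': 3 → 3
read 'a': 3 → 3
read 'a': 3 → 3
read 'a': 3 → 3
read 'b': 3 → 3
read 'a': 3 → 3
read 'a': 3 → 3
read 'b': 3 → 3

3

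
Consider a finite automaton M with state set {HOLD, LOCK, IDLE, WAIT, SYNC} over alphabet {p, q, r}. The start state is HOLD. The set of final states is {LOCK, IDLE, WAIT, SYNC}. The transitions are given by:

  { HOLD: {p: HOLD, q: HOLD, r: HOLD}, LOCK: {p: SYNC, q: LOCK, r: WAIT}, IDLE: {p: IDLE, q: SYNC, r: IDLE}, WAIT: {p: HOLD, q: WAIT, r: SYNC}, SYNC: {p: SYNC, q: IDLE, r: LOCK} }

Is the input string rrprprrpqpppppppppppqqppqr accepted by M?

HOLD → HOLD → HOLD → HOLD → HOLD → HOLD → HOLD → HOLD → HOLD → HOLD → HOLD → HOLD → HOLD → HOLD → HOLD → HOLD → HOLD → HOLD → HOLD → HOLD → HOLD → HOLD → HOLD → HOLD → HOLD → HOLD → HOLD
End state HOLD is not accepting.

No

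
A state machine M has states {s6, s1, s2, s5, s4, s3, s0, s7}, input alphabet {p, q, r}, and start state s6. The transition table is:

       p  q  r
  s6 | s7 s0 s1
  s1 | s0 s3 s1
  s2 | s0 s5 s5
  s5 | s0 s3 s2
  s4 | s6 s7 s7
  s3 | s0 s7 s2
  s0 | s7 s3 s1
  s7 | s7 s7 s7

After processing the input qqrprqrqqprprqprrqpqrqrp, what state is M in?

s0

start at s6
read 'q': s6 → s0
read 'q': s0 → s3
read 'r': s3 → s2
read 'p': s2 → s0
read 'r': s0 → s1
read 'q': s1 → s3
read 'r': s3 → s2
read 'q': s2 → s5
read 'q': s5 → s3
read 'p': s3 → s0
read 'r': s0 → s1
read 'p': s1 → s0
read 'r': s0 → s1
read 'q': s1 → s3
read 'p': s3 → s0
read 'r': s0 → s1
read 'r': s1 → s1
read 'q': s1 → s3
read 'p': s3 → s0
read 'q': s0 → s3
read 'r': s3 → s2
read 'q': s2 → s5
read 'r': s5 → s2
read 'p': s2 → s0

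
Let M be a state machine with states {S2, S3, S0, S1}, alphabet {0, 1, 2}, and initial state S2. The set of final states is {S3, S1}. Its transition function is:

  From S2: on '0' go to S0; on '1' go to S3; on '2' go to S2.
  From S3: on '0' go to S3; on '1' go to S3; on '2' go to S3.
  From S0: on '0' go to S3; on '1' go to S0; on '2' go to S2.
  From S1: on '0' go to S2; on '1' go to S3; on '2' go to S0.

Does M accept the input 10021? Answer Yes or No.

start at S2
read '1': S2 → S3
read '0': S3 → S3
read '0': S3 → S3
read '2': S3 → S3
read '1': S3 → S3
End state S3 is accepting.

Yes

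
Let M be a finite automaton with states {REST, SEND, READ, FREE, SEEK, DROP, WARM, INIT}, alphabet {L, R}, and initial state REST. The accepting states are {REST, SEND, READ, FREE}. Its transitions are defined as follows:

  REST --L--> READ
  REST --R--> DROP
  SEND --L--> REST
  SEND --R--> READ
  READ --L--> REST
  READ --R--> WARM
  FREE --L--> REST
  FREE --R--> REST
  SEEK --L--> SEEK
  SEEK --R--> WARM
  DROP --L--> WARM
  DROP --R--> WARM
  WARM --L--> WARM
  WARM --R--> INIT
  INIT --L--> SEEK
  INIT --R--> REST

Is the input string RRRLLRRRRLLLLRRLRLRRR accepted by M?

No

Trace: REST -R-> DROP -R-> WARM -R-> INIT -L-> SEEK -L-> SEEK -R-> WARM -R-> INIT -R-> REST -R-> DROP -L-> WARM -L-> WARM -L-> WARM -L-> WARM -R-> INIT -R-> REST -L-> READ -R-> WARM -L-> WARM -R-> INIT -R-> REST -R-> DROP
End state DROP is not accepting.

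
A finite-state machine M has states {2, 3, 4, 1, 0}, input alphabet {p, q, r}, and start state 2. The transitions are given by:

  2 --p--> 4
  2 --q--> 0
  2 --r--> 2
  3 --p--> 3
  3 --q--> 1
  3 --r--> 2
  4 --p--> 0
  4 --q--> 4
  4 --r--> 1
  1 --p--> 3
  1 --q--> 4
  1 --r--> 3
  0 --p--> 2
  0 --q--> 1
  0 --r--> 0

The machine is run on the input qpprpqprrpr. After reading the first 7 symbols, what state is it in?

Trace: 2 -q-> 0 -p-> 2 -p-> 4 -r-> 1 -p-> 3 -q-> 1 -p-> 3
After 7 symbols: 3.

3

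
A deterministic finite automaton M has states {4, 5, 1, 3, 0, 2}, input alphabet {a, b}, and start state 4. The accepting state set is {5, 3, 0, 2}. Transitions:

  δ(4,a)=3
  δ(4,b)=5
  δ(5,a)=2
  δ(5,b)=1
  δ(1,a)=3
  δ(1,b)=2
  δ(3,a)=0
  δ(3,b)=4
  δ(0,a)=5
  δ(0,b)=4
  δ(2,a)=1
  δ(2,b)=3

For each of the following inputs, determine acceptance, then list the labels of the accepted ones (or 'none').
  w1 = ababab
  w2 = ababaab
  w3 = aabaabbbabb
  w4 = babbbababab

w1: 4 → 3 → 4 → 3 → 4 → 3 → 4  → end 4, rejected
w2: 4 → 3 → 4 → 3 → 4 → 3 → 0 → 4  → end 4, rejected
w3: 4 → 3 → 0 → 4 → 3 → 0 → 4 → 5 → 1 → 3 → 4 → 5  → end 5, accepted
w4: 4 → 5 → 2 → 3 → 4 → 5 → 2 → 3 → 0 → 4 → 3 → 4  → end 4, rejected

w3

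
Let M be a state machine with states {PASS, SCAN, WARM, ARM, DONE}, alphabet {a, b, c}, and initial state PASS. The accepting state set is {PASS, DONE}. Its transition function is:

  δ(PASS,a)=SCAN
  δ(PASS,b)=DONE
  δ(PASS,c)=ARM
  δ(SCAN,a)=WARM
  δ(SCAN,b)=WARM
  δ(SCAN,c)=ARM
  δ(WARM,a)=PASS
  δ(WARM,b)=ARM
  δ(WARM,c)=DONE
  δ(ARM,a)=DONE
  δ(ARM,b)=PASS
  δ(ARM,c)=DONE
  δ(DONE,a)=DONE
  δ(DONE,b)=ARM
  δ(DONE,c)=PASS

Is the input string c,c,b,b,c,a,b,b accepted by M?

Yes

start at PASS
read 'c': PASS → ARM
read 'c': ARM → DONE
read 'b': DONE → ARM
read 'b': ARM → PASS
read 'c': PASS → ARM
read 'a': ARM → DONE
read 'b': DONE → ARM
read 'b': ARM → PASS
End state PASS is accepting.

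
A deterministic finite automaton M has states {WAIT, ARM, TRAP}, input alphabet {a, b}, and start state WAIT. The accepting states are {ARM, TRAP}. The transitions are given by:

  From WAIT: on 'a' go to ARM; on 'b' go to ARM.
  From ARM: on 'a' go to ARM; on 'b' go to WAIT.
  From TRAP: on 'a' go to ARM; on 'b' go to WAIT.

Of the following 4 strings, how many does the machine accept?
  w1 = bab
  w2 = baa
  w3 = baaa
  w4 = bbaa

3

w1:
  start at WAIT
  read 'b': WAIT → ARM
  read 'a': ARM → ARM
  read 'b': ARM → WAIT
  end WAIT, rejected
w2:
  start at WAIT
  read 'b': WAIT → ARM
  read 'a': ARM → ARM
  read 'a': ARM → ARM
  end ARM, accepted
w3:
  start at WAIT
  read 'b': WAIT → ARM
  read 'a': ARM → ARM
  read 'a': ARM → ARM
  read 'a': ARM → ARM
  end ARM, accepted
w4:
  start at WAIT
  read 'b': WAIT → ARM
  read 'b': ARM → WAIT
  read 'a': WAIT → ARM
  read 'a': ARM → ARM
  end ARM, accepted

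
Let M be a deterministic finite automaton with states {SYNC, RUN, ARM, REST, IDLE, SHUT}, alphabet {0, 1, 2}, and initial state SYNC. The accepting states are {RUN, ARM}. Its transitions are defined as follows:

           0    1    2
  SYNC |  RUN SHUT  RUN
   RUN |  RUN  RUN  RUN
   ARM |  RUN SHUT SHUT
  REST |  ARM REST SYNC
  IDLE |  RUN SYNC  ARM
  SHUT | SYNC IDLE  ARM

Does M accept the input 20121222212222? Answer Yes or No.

Yes

SYNC → RUN → RUN → RUN → RUN → RUN → RUN → RUN → RUN → RUN → RUN → RUN → RUN → RUN → RUN
End state RUN is accepting.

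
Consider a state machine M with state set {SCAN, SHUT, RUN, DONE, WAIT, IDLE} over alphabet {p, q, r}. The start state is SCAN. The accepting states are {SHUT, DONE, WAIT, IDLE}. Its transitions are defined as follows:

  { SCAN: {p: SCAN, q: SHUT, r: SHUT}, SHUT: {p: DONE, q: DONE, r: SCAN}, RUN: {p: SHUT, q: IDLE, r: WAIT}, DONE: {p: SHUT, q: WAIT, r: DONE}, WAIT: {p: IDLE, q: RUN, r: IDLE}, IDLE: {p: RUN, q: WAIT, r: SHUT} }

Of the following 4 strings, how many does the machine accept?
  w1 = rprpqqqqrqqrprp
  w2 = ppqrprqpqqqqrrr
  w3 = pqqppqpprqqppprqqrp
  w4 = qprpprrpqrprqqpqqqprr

w1: SCAN → SHUT → DONE → DONE → SHUT → DONE → WAIT → RUN → IDLE → SHUT → DONE → WAIT → IDLE → RUN → WAIT → IDLE  → end IDLE, accepted
w2: SCAN → SCAN → SCAN → SHUT → SCAN → SCAN → SHUT → DONE → SHUT → DONE → WAIT → RUN → IDLE → SHUT → SCAN → SHUT  → end SHUT, accepted
w3: SCAN → SCAN → SHUT → DONE → SHUT → DONE → WAIT → IDLE → RUN → WAIT → RUN → IDLE → RUN → SHUT → DONE → DONE → WAIT → RUN → WAIT → IDLE  → end IDLE, accepted
w4: SCAN → SHUT → DONE → DONE → SHUT → DONE → DONE → DONE → SHUT → DONE → DONE → SHUT → SCAN → SHUT → DONE → SHUT → DONE → WAIT → RUN → SHUT → SCAN → SHUT  → end SHUT, accepted

4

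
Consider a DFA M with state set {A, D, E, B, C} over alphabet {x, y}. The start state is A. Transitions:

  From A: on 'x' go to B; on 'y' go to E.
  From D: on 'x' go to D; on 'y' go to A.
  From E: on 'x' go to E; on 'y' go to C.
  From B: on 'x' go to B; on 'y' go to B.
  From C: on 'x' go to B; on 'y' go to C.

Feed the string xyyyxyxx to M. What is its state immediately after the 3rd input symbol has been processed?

A → B → B → B
After 3 symbols: B.

B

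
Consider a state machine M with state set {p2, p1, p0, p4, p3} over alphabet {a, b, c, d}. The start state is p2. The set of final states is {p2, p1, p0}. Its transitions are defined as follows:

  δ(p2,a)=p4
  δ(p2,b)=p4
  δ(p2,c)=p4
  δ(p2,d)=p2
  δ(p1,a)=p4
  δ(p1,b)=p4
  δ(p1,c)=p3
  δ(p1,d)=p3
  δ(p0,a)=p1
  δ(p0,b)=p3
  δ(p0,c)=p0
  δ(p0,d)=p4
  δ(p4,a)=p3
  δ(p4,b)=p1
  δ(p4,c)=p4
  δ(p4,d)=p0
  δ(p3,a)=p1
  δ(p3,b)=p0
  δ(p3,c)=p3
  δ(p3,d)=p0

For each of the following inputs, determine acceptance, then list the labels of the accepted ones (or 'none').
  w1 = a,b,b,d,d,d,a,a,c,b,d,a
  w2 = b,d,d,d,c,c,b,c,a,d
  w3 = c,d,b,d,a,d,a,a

w1:
  start at p2
  read 'a': p2 → p4
  read 'b': p4 → p1
  read 'b': p1 → p4
  read 'd': p4 → p0
  read 'd': p0 → p4
  read 'd': p4 → p0
  read 'a': p0 → p1
  read 'a': p1 → p4
  read 'c': p4 → p4
  read 'b': p4 → p1
  read 'd': p1 → p3
  read 'a': p3 → p1
  end p1, accepted
w2:
  start at p2
  read 'b': p2 → p4
  read 'd': p4 → p0
  read 'd': p0 → p4
  read 'd': p4 → p0
  read 'c': p0 → p0
  read 'c': p0 → p0
  read 'b': p0 → p3
  read 'c': p3 → p3
  read 'a': p3 → p1
  read 'd': p1 → p3
  end p3, rejected
w3:
  start at p2
  read 'c': p2 → p4
  read 'd': p4 → p0
  read 'b': p0 → p3
  read 'd': p3 → p0
  read 'a': p0 → p1
  read 'd': p1 → p3
  read 'a': p3 → p1
  read 'a': p1 → p4
  end p4, rejected

w1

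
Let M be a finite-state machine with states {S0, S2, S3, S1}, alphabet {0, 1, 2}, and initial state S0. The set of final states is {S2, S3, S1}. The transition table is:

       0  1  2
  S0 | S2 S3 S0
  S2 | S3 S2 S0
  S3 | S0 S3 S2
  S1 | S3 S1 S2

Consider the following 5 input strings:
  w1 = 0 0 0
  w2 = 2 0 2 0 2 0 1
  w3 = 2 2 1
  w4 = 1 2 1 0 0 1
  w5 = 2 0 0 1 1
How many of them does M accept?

4

w1: S0 → S2 → S3 → S0  → end S0, rejected
w2: S0 → S0 → S2 → S0 → S2 → S0 → S2 → S2  → end S2, accepted
w3: S0 → S0 → S0 → S3  → end S3, accepted
w4: S0 → S3 → S2 → S2 → S3 → S0 → S3  → end S3, accepted
w5: S0 → S0 → S2 → S3 → S3 → S3  → end S3, accepted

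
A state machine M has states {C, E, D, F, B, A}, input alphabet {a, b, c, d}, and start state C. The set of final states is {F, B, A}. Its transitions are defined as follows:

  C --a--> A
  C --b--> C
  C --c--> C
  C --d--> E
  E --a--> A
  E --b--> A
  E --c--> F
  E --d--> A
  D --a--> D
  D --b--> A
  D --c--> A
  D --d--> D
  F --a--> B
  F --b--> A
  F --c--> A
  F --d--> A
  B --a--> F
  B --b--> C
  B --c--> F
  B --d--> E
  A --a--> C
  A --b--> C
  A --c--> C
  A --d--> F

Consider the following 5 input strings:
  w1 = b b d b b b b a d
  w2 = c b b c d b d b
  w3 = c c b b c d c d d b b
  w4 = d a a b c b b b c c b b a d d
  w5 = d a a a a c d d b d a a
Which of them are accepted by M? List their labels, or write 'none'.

w1, w2, w4

w1: C → C → C → E → A → C → C → C → A → F  → end F, accepted
w2: C → C → C → C → C → E → A → F → A  → end A, accepted
w3: C → C → C → C → C → C → E → F → A → F → A → C  → end C, rejected
w4: C → E → A → C → C → C → C → C → C → C → C → C → C → A → F → A  → end A, accepted
w5: C → E → A → C → A → C → C → E → A → C → E → A → C  → end C, rejected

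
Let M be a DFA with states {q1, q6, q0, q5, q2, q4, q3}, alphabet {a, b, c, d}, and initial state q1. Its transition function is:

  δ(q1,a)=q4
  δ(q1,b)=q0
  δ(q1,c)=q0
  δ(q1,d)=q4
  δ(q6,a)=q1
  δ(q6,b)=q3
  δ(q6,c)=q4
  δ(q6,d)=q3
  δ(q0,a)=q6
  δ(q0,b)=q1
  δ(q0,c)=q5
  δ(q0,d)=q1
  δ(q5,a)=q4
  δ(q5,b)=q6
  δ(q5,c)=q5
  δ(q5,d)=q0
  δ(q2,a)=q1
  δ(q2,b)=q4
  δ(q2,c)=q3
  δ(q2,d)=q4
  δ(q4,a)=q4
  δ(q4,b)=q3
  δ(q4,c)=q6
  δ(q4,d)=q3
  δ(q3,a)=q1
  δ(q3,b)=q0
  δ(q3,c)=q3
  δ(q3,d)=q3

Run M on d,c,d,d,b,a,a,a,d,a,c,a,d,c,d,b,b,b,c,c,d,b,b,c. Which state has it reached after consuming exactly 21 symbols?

q1 → q4 → q6 → q3 → q3 → q0 → q6 → q1 → q4 → q3 → q1 → q0 → q6 → q3 → q3 → q3 → q0 → q1 → q0 → q5 → q5 → q0
After 21 symbols: q0.

q0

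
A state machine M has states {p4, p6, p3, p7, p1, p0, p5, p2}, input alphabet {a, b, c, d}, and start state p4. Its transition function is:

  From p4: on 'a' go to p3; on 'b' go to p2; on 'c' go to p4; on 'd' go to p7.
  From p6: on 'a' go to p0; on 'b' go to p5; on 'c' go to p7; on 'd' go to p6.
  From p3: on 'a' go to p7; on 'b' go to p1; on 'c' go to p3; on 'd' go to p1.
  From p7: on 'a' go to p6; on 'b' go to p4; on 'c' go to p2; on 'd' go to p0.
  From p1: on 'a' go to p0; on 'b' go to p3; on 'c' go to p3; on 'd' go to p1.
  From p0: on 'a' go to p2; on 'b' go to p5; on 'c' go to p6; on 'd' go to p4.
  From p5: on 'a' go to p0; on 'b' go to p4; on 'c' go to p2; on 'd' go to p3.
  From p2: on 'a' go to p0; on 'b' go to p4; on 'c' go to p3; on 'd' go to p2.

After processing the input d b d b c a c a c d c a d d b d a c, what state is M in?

p6

p4 → p7 → p4 → p7 → p4 → p4 → p3 → p3 → p7 → p2 → p2 → p3 → p7 → p0 → p4 → p2 → p2 → p0 → p6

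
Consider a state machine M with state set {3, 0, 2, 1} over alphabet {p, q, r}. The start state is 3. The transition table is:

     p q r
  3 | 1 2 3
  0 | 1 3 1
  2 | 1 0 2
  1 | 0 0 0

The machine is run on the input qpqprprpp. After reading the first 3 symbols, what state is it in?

0

3 → 2 → 1 → 0
After 3 symbols: 0.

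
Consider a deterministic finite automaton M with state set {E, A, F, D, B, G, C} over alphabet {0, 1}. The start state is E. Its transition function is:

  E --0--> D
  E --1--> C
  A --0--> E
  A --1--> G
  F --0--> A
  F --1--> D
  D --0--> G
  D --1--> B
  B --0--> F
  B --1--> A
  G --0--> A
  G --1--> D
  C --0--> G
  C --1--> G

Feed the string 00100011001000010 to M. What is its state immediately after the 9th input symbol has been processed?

E → D → G → D → G → A → E → C → G → A
After 9 symbols: A.

A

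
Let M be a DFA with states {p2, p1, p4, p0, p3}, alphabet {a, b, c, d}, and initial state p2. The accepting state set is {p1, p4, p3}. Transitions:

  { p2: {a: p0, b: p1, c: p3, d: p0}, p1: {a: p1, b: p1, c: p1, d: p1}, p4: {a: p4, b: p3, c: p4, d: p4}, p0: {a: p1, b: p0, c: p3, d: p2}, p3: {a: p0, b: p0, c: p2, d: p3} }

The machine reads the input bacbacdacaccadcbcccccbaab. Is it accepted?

Yes

start at p2
read 'b': p2 → p1
read 'a': p1 → p1
read 'c': p1 → p1
read 'b': p1 → p1
read 'a': p1 → p1
read 'c': p1 → p1
read 'd': p1 → p1
read 'a': p1 → p1
read 'c': p1 → p1
read 'a': p1 → p1
read 'c': p1 → p1
read 'c': p1 → p1
read 'a': p1 → p1
read 'd': p1 → p1
read 'c': p1 → p1
read 'b': p1 → p1
read 'c': p1 → p1
read 'c': p1 → p1
read 'c': p1 → p1
read 'c': p1 → p1
read 'c': p1 → p1
read 'b': p1 → p1
read 'a': p1 → p1
read 'a': p1 → p1
read 'b': p1 → p1
End state p1 is accepting.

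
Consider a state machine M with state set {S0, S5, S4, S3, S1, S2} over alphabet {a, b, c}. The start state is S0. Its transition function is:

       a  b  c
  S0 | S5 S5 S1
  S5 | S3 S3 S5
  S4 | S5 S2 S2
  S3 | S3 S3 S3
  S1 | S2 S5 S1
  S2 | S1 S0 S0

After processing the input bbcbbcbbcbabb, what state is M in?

S0 → S5 → S3 → S3 → S3 → S3 → S3 → S3 → S3 → S3 → S3 → S3 → S3 → S3

S3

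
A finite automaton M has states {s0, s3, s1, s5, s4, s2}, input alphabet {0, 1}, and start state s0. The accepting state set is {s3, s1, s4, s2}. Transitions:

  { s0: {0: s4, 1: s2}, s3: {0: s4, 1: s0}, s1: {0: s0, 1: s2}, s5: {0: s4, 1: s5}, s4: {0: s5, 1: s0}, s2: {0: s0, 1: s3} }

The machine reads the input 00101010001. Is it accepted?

s0 → s4 → s5 → s5 → s4 → s0 → s4 → s0 → s4 → s5 → s4 → s0
End state s0 is not accepting.

No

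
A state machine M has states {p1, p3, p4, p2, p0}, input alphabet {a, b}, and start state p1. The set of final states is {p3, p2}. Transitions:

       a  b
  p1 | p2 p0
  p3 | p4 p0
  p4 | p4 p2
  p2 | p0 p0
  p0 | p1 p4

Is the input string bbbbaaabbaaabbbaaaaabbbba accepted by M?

No

Trace: p1 -b-> p0 -b-> p4 -b-> p2 -b-> p0 -a-> p1 -a-> p2 -a-> p0 -b-> p4 -b-> p2 -a-> p0 -a-> p1 -a-> p2 -b-> p0 -b-> p4 -b-> p2 -a-> p0 -a-> p1 -a-> p2 -a-> p0 -a-> p1 -b-> p0 -b-> p4 -b-> p2 -b-> p0 -a-> p1
End state p1 is not accepting.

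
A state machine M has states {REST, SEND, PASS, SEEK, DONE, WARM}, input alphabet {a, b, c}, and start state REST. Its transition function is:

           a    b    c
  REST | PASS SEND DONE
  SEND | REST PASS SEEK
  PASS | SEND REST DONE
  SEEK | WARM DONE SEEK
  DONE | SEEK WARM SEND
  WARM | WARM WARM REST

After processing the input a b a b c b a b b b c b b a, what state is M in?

REST → PASS → REST → PASS → REST → DONE → WARM → WARM → WARM → WARM → WARM → REST → SEND → PASS → SEND

SEND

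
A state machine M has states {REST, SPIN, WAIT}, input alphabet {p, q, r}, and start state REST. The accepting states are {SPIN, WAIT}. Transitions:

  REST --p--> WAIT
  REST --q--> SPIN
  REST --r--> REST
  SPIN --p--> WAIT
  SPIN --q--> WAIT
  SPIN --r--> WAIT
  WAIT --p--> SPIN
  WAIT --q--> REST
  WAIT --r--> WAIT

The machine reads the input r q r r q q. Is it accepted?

start at REST
read 'r': REST → REST
read 'q': REST → SPIN
read 'r': SPIN → WAIT
read 'r': WAIT → WAIT
read 'q': WAIT → REST
read 'q': REST → SPIN
End state SPIN is accepting.

Yes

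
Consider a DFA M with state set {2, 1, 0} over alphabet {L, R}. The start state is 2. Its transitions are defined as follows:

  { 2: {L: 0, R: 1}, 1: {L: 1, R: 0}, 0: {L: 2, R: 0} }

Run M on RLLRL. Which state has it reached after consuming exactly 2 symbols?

2 → 1 → 1
After 2 symbols: 1.

1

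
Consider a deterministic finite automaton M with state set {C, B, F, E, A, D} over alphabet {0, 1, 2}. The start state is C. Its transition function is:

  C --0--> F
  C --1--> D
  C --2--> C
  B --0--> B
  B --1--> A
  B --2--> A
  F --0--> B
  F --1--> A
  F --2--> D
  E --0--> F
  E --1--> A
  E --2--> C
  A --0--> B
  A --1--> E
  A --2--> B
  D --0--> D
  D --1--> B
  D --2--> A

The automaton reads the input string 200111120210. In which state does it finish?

B

C → C → F → B → A → E → A → E → C → F → D → B → B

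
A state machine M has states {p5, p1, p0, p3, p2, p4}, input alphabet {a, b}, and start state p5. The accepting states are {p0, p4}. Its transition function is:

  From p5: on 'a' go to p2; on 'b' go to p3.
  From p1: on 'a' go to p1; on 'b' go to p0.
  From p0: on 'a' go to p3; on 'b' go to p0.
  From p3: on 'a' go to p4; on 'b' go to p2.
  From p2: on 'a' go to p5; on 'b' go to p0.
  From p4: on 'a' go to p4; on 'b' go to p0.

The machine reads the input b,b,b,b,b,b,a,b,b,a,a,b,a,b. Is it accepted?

No

Trace: p5 -b-> p3 -b-> p2 -b-> p0 -b-> p0 -b-> p0 -b-> p0 -a-> p3 -b-> p2 -b-> p0 -a-> p3 -a-> p4 -b-> p0 -a-> p3 -b-> p2
End state p2 is not accepting.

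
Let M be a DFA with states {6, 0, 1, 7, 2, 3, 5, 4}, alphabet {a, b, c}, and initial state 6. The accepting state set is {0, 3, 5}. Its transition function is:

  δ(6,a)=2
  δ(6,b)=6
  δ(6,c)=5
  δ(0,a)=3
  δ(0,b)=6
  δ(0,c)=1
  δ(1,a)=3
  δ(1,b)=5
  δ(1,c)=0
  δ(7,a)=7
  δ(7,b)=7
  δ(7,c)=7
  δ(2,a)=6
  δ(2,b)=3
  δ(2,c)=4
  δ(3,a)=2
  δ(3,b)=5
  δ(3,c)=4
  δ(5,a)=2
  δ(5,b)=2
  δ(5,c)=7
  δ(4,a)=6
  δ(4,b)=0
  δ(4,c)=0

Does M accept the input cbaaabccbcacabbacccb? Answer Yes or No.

No

Trace: 6 -c-> 5 -b-> 2 -a-> 6 -a-> 2 -a-> 6 -b-> 6 -c-> 5 -c-> 7 -b-> 7 -c-> 7 -a-> 7 -c-> 7 -a-> 7 -b-> 7 -b-> 7 -a-> 7 -c-> 7 -c-> 7 -c-> 7 -b-> 7
End state 7 is not accepting.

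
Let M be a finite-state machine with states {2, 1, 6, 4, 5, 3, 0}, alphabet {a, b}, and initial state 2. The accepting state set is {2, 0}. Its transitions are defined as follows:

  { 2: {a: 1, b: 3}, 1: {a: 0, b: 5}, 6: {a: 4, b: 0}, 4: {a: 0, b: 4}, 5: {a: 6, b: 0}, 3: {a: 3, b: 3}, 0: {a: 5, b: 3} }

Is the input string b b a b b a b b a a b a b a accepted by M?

2 → 3 → 3 → 3 → 3 → 3 → 3 → 3 → 3 → 3 → 3 → 3 → 3 → 3 → 3
End state 3 is not accepting.

No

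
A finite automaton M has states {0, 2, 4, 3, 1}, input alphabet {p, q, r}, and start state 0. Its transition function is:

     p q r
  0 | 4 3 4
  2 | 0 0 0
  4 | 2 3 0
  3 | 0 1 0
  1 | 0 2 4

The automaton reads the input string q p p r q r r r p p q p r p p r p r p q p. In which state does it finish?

start at 0
read 'q': 0 → 3
read 'p': 3 → 0
read 'p': 0 → 4
read 'r': 4 → 0
read 'q': 0 → 3
read 'r': 3 → 0
read 'r': 0 → 4
read 'r': 4 → 0
read 'p': 0 → 4
read 'p': 4 → 2
read 'q': 2 → 0
read 'p': 0 → 4
read 'r': 4 → 0
read 'p': 0 → 4
read 'p': 4 → 2
read 'r': 2 → 0
read 'p': 0 → 4
read 'r': 4 → 0
read 'p': 0 → 4
read 'q': 4 → 3
read 'p': 3 → 0

0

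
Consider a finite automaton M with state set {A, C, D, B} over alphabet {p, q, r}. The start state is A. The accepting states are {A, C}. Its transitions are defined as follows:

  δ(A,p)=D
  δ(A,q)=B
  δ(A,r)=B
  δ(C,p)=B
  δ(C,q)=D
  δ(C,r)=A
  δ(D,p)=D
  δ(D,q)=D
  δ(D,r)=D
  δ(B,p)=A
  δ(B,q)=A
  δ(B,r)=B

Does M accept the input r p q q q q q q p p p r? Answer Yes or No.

start at A
read 'r': A → B
read 'p': B → A
read 'q': A → B
read 'q': B → A
read 'q': A → B
read 'q': B → A
read 'q': A → B
read 'q': B → A
read 'p': A → D
read 'p': D → D
read 'p': D → D
read 'r': D → D
End state D is not accepting.

No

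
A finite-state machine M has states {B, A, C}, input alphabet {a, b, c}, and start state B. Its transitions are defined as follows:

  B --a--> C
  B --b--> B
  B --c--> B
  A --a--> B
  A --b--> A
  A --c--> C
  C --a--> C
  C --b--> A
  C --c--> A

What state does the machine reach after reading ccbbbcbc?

start at B
read 'c': B → B
read 'c': B → B
read 'b': B → B
read 'b': B → B
read 'b': B → B
read 'c': B → B
read 'b': B → B
read 'c': B → B

B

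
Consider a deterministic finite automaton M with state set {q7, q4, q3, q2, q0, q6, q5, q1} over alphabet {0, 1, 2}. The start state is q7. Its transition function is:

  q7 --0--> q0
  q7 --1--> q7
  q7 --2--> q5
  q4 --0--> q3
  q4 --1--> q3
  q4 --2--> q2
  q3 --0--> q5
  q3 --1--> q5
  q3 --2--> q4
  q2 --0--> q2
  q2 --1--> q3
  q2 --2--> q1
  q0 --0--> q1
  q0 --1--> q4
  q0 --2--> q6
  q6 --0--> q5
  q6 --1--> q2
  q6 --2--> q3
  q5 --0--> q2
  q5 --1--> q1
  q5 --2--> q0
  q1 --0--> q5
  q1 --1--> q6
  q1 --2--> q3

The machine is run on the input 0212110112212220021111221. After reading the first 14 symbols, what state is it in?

q3

q7 → q0 → q6 → q2 → q1 → q6 → q2 → q2 → q3 → q5 → q0 → q6 → q2 → q1 → q3
After 14 symbols: q3.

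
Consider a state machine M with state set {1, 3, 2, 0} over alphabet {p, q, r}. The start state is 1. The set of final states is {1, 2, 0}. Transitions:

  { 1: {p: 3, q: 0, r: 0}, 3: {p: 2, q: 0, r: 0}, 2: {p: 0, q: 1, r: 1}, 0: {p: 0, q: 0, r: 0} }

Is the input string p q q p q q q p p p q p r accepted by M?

1 → 3 → 0 → 0 → 0 → 0 → 0 → 0 → 0 → 0 → 0 → 0 → 0 → 0
End state 0 is accepting.

Yes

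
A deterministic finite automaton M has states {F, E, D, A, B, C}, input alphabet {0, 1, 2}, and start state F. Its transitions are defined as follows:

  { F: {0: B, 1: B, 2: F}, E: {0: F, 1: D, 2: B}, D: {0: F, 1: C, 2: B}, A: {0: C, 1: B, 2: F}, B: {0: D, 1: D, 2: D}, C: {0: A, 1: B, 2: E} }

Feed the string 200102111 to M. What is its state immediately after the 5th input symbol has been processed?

A

start at F
read '2': F → F
read '0': F → B
read '0': B → D
read '1': D → C
read '0': C → A
After 5 symbols: A.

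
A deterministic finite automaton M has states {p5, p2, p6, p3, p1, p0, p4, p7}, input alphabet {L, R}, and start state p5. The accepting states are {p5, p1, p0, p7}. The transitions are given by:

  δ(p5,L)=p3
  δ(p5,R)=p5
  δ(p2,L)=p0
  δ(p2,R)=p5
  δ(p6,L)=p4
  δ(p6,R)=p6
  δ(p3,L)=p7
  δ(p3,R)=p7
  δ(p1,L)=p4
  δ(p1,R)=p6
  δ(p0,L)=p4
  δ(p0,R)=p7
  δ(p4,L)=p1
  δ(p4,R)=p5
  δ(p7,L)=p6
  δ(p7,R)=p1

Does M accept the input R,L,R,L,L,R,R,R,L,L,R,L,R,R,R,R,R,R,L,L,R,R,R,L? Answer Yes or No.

No

start at p5
read 'R': p5 → p5
read 'L': p5 → p3
read 'R': p3 → p7
read 'L': p7 → p6
read 'L': p6 → p4
read 'R': p4 → p5
read 'R': p5 → p5
read 'R': p5 → p5
read 'L': p5 → p3
read 'L': p3 → p7
read 'R': p7 → p1
read 'L': p1 → p4
read 'R': p4 → p5
read 'R': p5 → p5
read 'R': p5 → p5
read 'R': p5 → p5
read 'R': p5 → p5
read 'R': p5 → p5
read 'L': p5 → p3
read 'L': p3 → p7
read 'R': p7 → p1
read 'R': p1 → p6
read 'R': p6 → p6
read 'L': p6 → p4
End state p4 is not accepting.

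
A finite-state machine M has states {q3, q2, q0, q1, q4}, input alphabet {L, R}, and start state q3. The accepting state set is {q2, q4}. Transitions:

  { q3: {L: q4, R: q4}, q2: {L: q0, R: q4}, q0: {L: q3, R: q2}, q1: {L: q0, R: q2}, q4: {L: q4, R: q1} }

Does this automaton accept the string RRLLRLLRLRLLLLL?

Yes

q3 → q4 → q1 → q0 → q3 → q4 → q4 → q4 → q1 → q0 → q2 → q0 → q3 → q4 → q4 → q4
End state q4 is accepting.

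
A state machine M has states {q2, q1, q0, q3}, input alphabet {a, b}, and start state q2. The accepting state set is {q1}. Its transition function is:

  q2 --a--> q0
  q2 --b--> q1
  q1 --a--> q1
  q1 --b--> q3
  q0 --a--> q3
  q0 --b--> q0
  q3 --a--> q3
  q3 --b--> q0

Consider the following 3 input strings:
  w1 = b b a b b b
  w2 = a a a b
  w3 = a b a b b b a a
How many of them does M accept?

w1: Trace: q2 -b-> q1 -b-> q3 -a-> q3 -b-> q0 -b-> q0 -b-> q0  → end q0, rejected
w2: Trace: q2 -a-> q0 -a-> q3 -a-> q3 -b-> q0  → end q0, rejected
w3: Trace: q2 -a-> q0 -b-> q0 -a-> q3 -b-> q0 -b-> q0 -b-> q0 -a-> q3 -a-> q3  → end q3, rejected

0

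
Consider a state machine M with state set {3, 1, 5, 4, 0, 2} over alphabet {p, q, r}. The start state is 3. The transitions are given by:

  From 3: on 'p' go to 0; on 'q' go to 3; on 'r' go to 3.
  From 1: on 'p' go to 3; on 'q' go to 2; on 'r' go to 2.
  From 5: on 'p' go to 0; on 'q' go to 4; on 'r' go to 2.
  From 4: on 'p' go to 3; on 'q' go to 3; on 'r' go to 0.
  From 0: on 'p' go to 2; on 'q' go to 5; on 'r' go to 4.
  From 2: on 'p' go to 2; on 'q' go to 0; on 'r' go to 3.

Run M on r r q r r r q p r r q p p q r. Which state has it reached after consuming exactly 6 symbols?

Trace: 3 -r-> 3 -r-> 3 -q-> 3 -r-> 3 -r-> 3 -r-> 3
After 6 symbols: 3.

3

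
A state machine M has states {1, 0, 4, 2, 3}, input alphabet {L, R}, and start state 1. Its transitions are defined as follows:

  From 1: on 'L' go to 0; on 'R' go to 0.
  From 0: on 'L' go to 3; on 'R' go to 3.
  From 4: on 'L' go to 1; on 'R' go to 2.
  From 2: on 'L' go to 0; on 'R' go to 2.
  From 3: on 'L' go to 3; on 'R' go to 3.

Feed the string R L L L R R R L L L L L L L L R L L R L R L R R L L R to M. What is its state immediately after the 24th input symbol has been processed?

Trace: 1 -R-> 0 -L-> 3 -L-> 3 -L-> 3 -R-> 3 -R-> 3 -R-> 3 -L-> 3 -L-> 3 -L-> 3 -L-> 3 -L-> 3 -L-> 3 -L-> 3 -L-> 3 -R-> 3 -L-> 3 -L-> 3 -R-> 3 -L-> 3 -R-> 3 -L-> 3 -R-> 3 -R-> 3
After 24 symbols: 3.

3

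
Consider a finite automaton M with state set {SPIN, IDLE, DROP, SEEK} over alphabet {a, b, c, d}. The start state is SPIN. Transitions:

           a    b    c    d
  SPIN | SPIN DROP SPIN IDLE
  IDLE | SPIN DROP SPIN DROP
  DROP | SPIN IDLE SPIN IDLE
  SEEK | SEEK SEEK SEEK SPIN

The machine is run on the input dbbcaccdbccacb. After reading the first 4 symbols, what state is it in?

SPIN

start at SPIN
read 'd': SPIN → IDLE
read 'b': IDLE → DROP
read 'b': DROP → IDLE
read 'c': IDLE → SPIN
After 4 symbols: SPIN.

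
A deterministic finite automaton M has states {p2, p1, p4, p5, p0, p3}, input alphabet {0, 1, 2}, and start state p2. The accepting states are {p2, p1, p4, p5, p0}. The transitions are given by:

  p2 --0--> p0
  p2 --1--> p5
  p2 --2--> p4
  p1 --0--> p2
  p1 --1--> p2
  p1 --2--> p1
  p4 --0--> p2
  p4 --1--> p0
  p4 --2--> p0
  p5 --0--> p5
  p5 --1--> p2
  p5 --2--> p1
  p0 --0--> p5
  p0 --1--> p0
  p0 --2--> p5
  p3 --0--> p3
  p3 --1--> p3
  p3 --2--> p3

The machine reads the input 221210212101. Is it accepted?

Trace: p2 -2-> p4 -2-> p0 -1-> p0 -2-> p5 -1-> p2 -0-> p0 -2-> p5 -1-> p2 -2-> p4 -1-> p0 -0-> p5 -1-> p2
End state p2 is accepting.

Yes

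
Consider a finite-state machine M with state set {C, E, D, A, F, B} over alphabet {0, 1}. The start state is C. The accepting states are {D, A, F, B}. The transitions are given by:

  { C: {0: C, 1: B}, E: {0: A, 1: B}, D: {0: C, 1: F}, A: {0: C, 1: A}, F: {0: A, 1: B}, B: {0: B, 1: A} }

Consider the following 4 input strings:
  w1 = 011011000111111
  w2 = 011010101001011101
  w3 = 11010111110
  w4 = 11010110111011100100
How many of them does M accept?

w1: C → C → B → A → C → B → A → C → C → C → B → A → A → A → A → A  → end A, accepted
w2: C → C → B → A → C → B → B → A → C → B → B → B → A → C → B → A → A → C → B  → end B, accepted
w3: C → B → A → C → B → B → A → A → A → A → A → C  → end C, rejected
w4: C → B → A → C → B → B → A → A → C → B → A → A → C → B → A → A → C → C → B → B → B  → end B, accepted

3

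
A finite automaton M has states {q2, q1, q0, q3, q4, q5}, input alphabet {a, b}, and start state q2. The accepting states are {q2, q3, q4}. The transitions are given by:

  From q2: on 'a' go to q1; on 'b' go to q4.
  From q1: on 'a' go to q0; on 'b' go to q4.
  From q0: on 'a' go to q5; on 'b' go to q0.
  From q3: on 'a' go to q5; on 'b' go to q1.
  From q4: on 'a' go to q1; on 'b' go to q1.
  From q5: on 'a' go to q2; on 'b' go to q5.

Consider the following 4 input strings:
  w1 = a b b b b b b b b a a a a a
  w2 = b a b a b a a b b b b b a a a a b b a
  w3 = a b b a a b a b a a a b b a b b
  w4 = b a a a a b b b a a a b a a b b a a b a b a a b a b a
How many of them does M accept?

w1: Trace: q2 -a-> q1 -b-> q4 -b-> q1 -b-> q4 -b-> q1 -b-> q4 -b-> q1 -b-> q4 -b-> q1 -a-> q0 -a-> q5 -a-> q2 -a-> q1 -a-> q0  → end q0, rejected
w2: Trace: q2 -b-> q4 -a-> q1 -b-> q4 -a-> q1 -b-> q4 -a-> q1 -a-> q0 -b-> q0 -b-> q0 -b-> q0 -b-> q0 -b-> q0 -a-> q5 -a-> q2 -a-> q1 -a-> q0 -b-> q0 -b-> q0 -a-> q5  → end q5, rejected
w3: Trace: q2 -a-> q1 -b-> q4 -b-> q1 -a-> q0 -a-> q5 -b-> q5 -a-> q2 -b-> q4 -a-> q1 -a-> q0 -a-> q5 -b-> q5 -b-> q5 -a-> q2 -b-> q4 -b-> q1  → end q1, rejected
w4: Trace: q2 -b-> q4 -a-> q1 -a-> q0 -a-> q5 -a-> q2 -b-> q4 -b-> q1 -b-> q4 -a-> q1 -a-> q0 -a-> q5 -b-> q5 -a-> q2 -a-> q1 -b-> q4 -b-> q1 -a-> q0 -a-> q5 -b-> q5 -a-> q2 -b-> q4 -a-> q1 -a-> q0 -b-> q0 -a-> q5 -b-> q5 -a-> q2  → end q2, accepted

1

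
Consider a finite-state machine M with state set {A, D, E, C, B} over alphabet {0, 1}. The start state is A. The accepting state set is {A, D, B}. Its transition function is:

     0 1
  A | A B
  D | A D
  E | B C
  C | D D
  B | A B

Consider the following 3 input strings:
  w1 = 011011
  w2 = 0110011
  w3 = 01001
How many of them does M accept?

3

w1:
  start at A
  read '0': A → A
  read '1': A → B
  read '1': B → B
  read '0': B → A
  read '1': A → B
  read '1': B → B
  end B, accepted
w2:
  start at A
  read '0': A → A
  read '1': A → B
  read '1': B → B
  read '0': B → A
  read '0': A → A
  read '1': A → B
  read '1': B → B
  end B, accepted
w3:
  start at A
  read '0': A → A
  read '1': A → B
  read '0': B → A
  read '0': A → A
  read '1': A → B
  end B, accepted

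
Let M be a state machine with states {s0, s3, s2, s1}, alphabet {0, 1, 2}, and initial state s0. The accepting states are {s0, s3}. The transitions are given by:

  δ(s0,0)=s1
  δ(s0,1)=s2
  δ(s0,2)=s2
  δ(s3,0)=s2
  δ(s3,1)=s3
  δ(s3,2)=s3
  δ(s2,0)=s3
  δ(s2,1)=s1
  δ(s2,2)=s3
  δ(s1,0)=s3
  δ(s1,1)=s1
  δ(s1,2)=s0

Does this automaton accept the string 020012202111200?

Yes

start at s0
read '0': s0 → s1
read '2': s1 → s0
read '0': s0 → s1
read '0': s1 → s3
read '1': s3 → s3
read '2': s3 → s3
read '2': s3 → s3
read '0': s3 → s2
read '2': s2 → s3
read '1': s3 → s3
read '1': s3 → s3
read '1': s3 → s3
read '2': s3 → s3
read '0': s3 → s2
read '0': s2 → s3
End state s3 is accepting.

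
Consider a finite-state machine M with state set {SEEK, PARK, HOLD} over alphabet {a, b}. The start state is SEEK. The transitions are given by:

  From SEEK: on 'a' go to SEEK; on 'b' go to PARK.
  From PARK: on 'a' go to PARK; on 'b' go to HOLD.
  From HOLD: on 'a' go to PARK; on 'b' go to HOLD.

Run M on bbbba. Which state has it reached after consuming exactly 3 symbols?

Trace: SEEK -b-> PARK -b-> HOLD -b-> HOLD
After 3 symbols: HOLD.

HOLD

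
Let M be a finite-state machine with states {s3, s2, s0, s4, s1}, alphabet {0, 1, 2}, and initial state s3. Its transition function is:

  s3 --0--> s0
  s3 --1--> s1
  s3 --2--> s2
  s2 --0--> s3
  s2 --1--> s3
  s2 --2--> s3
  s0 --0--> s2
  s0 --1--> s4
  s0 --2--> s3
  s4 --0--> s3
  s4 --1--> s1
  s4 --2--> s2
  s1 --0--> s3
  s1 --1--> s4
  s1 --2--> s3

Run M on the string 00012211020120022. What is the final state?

start at s3
read '0': s3 → s0
read '0': s0 → s2
read '0': s2 → s3
read '1': s3 → s1
read '2': s1 → s3
read '2': s3 → s2
read '1': s2 → s3
read '1': s3 → s1
read '0': s1 → s3
read '2': s3 → s2
read '0': s2 → s3
read '1': s3 → s1
read '2': s1 → s3
read '0': s3 → s0
read '0': s0 → s2
read '2': s2 → s3
read '2': s3 → s2

s2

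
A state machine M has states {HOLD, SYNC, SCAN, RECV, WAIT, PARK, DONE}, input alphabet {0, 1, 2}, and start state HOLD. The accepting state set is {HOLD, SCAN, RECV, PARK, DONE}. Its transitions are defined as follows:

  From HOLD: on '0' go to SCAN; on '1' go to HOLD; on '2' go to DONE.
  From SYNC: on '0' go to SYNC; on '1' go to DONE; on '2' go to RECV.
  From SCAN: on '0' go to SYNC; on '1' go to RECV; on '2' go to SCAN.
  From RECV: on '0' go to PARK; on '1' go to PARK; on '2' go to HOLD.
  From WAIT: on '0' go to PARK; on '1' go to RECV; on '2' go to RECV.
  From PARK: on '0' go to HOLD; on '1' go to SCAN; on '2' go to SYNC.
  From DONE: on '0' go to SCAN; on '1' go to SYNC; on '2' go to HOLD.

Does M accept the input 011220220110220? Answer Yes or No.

start at HOLD
read '0': HOLD → SCAN
read '1': SCAN → RECV
read '1': RECV → PARK
read '2': PARK → SYNC
read '2': SYNC → RECV
read '0': RECV → PARK
read '2': PARK → SYNC
read '2': SYNC → RECV
read '0': RECV → PARK
read '1': PARK → SCAN
read '1': SCAN → RECV
read '0': RECV → PARK
read '2': PARK → SYNC
read '2': SYNC → RECV
read '0': RECV → PARK
End state PARK is accepting.

Yes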